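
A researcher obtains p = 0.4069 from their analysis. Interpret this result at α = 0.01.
Since p = 0.4069 > α = 0.01, fail to reject H₀.
There is insufficient evidence to reject the null hypothesis; the result is not statistically significant at the 0.01 level.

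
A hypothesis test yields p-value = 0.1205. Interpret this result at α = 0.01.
Since p = 0.1205 > α = 0.01, fail to reject H₀.
There is insufficient evidence to reject the null hypothesis; the result is not statistically significant at the 0.01 level.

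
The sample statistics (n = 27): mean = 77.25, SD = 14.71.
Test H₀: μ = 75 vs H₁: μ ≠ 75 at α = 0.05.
One-sample t-test:
H₀: μ = 75
H₁: μ ≠ 75
df = n - 1 = 26
t = (x̄ - μ₀) / (s/√n) = (77.25 - 75) / (14.71/√27) = 0.795
p-value = 0.4339

Since p-value > α = 0.05, we fail to reject H₀.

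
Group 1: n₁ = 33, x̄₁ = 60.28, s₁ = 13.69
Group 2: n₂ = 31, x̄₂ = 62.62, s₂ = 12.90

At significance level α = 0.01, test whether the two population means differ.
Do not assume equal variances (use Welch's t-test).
Welch's two-sample t-test:
H₀: μ₁ = μ₂
H₁: μ₁ ≠ μ₂
s₁²/n₁ = 13.69²/33 = 5.6793,  s₂²/n₂ = 12.90²/31 = 5.3681
SE = √(s₁²/n₁ + s₂²/n₂) = √(5.6793 + 5.3681) = 3.3238
df (Welch-Satterthwaite) = (s₁²/n₁ + s₂²/n₂)² / [(s₁²/n₁)²/(n₁-1) + (s₂²/n₂)²/(n₂-1)] ≈ 62.00
t = (x̄₁ - x̄₂) / SE = (60.28 - 62.62) / 3.3238 = -2.34 / 3.3238 = -0.704
p-value = 0.4841

Since p-value > α = 0.01, we fail to reject H₀.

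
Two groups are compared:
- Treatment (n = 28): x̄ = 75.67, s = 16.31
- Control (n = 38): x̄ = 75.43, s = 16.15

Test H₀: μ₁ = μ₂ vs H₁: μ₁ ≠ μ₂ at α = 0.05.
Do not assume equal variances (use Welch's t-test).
Welch's two-sample t-test:
H₀: μ₁ = μ₂
H₁: μ₁ ≠ μ₂
s₁²/n₁ = 16.31²/28 = 9.5006,  s₂²/n₂ = 16.15²/38 = 6.8637
SE = √(s₁²/n₁ + s₂²/n₂) = √(9.5006 + 6.8637) = 4.0453
df (Welch-Satterthwaite) = (s₁²/n₁ + s₂²/n₂)² / [(s₁²/n₁)²/(n₁-1) + (s₂²/n₂)²/(n₂-1)] ≈ 58.01
t = (x̄₁ - x̄₂) / SE = (75.67 - 75.43) / 4.0453 = 0.24 / 4.0453 = 0.059
p-value = 0.9529

Since p-value > α = 0.05, we fail to reject H₀.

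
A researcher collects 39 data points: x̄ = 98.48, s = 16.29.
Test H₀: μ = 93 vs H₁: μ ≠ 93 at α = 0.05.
One-sample t-test:
H₀: μ = 93
H₁: μ ≠ 93
df = n - 1 = 38
t = (x̄ - μ₀) / (s/√n) = (98.48 - 93) / (16.29/√39) = 2.101
p-value = 0.0423

Since p-value < α = 0.05, we reject H₀.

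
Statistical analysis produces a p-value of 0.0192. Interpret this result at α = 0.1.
Since p = 0.0192 < α = 0.1, reject H₀.
There is sufficient evidence to reject the null hypothesis; the result is statistically significant at the 0.1 level.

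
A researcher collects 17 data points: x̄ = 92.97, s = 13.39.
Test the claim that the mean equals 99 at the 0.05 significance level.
One-sample t-test:
H₀: μ = 99
H₁: μ ≠ 99
df = n - 1 = 16
t = (x̄ - μ₀) / (s/√n) = (92.97 - 99) / (13.39/√17) = -1.857
p-value = 0.0819

Since p-value > α = 0.05, we fail to reject H₀.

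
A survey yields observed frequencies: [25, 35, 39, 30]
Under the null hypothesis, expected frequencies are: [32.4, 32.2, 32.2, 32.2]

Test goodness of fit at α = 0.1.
Chi-square goodness of fit test:
H₀: observed counts match expected distribution
H₁: observed counts differ from expected distribution
df = k - 1 = 3
χ² = Σ(O - E)²/E
   = (25 - 32.4)²/32.4 + (35 - 32.2)²/32.2 + (39 - 32.2)²/32.2 + (30 - 32.2)²/32.2
   = 1.690 + 0.243 + 1.436 + 0.150
   = 3.52
p-value = 0.3182

Since p-value > α = 0.1, we fail to reject H₀.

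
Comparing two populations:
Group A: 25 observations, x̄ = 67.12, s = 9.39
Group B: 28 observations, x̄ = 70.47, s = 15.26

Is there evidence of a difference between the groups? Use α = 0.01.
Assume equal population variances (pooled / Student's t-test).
Student's two-sample t-test (equal variances):
H₀: μ₁ = μ₂
H₁: μ₁ ≠ μ₂
df = n₁ + n₂ - 2 = 51
Pooled variance s_p² = [(n₁-1)s₁² + (n₂-1)s₂²] / (n₁ + n₂ - 2) = [(24)(9.39²) + (27)(15.26²)] / 51 = 164.7756
SE = √(s_p²(1/n₁ + 1/n₂)) = √(164.7756 × (1/25 + 1/28)) = 3.5321
t = (x̄₁ - x̄₂) / SE = (67.12 - 70.47) / 3.5321 = -3.35 / 3.5321 = -0.948
p-value = 0.3474

Since p-value > α = 0.01, we fail to reject H₀.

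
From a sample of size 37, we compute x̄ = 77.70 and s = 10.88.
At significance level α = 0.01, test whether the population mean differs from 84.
One-sample t-test:
H₀: μ = 84
H₁: μ ≠ 84
df = n - 1 = 36
t = (x̄ - μ₀) / (s/√n) = (77.70 - 84) / (10.88/√37) = -3.522
p-value = 0.0012

Since p-value < α = 0.01, we reject H₀.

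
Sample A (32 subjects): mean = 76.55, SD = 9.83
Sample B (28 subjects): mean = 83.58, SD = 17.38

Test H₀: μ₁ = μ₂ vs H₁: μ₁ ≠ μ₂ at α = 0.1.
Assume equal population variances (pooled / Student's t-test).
Student's two-sample t-test (equal variances):
H₀: μ₁ = μ₂
H₁: μ₁ ≠ μ₂
df = n₁ + n₂ - 2 = 58
Pooled variance s_p² = [(n₁-1)s₁² + (n₂-1)s₂²] / (n₁ + n₂ - 2) = [(31)(9.83²) + (27)(17.38²)] / 58 = 192.2627
SE = √(s_p²(1/n₁ + 1/n₂)) = √(192.2627 × (1/32 + 1/28)) = 3.5881
t = (x̄₁ - x̄₂) / SE = (76.55 - 83.58) / 3.5881 = -7.03 / 3.5881 = -1.959
p-value = 0.0549

Since p-value < α = 0.1, we reject H₀.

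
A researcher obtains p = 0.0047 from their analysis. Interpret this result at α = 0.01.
Since p = 0.0047 < α = 0.01, reject H₀.
There is sufficient evidence to reject the null hypothesis; the result is statistically significant at the 0.01 level.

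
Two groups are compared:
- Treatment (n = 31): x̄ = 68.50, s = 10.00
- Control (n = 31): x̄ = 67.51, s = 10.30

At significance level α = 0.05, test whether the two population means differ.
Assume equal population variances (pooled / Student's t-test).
Student's two-sample t-test (equal variances):
H₀: μ₁ = μ₂
H₁: μ₁ ≠ μ₂
df = n₁ + n₂ - 2 = 60
Pooled variance s_p² = [(n₁-1)s₁² + (n₂-1)s₂²] / (n₁ + n₂ - 2) = [(30)(10.00²) + (30)(10.30²)] / 60 = 103.0450
SE = √(s_p²(1/n₁ + 1/n₂)) = √(103.0450 × (1/31 + 1/31)) = 2.5784
t = (x̄₁ - x̄₂) / SE = (68.50 - 67.51) / 2.5784 = 0.99 / 2.5784 = 0.384
p-value = 0.7024

Since p-value > α = 0.05, we fail to reject H₀.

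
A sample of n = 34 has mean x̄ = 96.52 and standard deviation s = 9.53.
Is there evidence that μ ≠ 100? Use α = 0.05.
One-sample t-test:
H₀: μ = 100
H₁: μ ≠ 100
df = n - 1 = 33
t = (x̄ - μ₀) / (s/√n) = (96.52 - 100) / (9.53/√34) = -2.129
p-value = 0.0408

Since p-value < α = 0.05, we reject H₀.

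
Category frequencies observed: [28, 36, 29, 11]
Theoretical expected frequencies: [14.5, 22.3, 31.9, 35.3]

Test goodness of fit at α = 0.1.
Chi-square goodness of fit test:
H₀: observed counts match expected distribution
H₁: observed counts differ from expected distribution
df = k - 1 = 3
χ² = Σ(O - E)²/E
   = (28 - 14.5)²/14.5 + (36 - 22.3)²/22.3 + (29 - 31.9)²/31.9 + (11 - 35.3)²/35.3
   = 12.569 + 8.417 + 0.264 + 16.728
   = 37.98
p-value < 0.0001

Since p-value < α = 0.1, we reject H₀.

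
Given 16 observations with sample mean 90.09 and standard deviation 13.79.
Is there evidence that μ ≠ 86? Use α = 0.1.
One-sample t-test:
H₀: μ = 86
H₁: μ ≠ 86
df = n - 1 = 15
t = (x̄ - μ₀) / (s/√n) = (90.09 - 86) / (13.79/√16) = 1.186
p-value = 0.2539

Since p-value > α = 0.1, we fail to reject H₀.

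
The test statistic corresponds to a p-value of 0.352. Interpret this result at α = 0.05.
Since p = 0.352 > α = 0.05, fail to reject H₀.
There is insufficient evidence to reject the null hypothesis; the result is not statistically significant at the 0.05 level.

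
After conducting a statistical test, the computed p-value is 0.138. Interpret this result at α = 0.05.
Since p = 0.138 > α = 0.05, fail to reject H₀.
There is insufficient evidence to reject the null hypothesis; the result is not statistically significant at the 0.05 level.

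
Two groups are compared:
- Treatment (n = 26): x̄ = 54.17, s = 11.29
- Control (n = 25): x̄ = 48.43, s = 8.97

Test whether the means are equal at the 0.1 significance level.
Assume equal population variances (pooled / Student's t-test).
Student's two-sample t-test (equal variances):
H₀: μ₁ = μ₂
H₁: μ₁ ≠ μ₂
df = n₁ + n₂ - 2 = 49
Pooled variance s_p² = [(n₁-1)s₁² + (n₂-1)s₂²] / (n₁ + n₂ - 2) = [(25)(11.29²) + (24)(8.97²)] / 49 = 104.4421
SE = √(s_p²(1/n₁ + 1/n₂)) = √(104.4421 × (1/26 + 1/25)) = 2.8626
t = (x̄₁ - x̄₂) / SE = (54.17 - 48.43) / 2.8626 = 5.74 / 2.8626 = 2.005
p-value = 0.0505

Since p-value < α = 0.1, we reject H₀.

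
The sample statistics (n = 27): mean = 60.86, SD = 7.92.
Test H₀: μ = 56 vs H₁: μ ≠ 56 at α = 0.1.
One-sample t-test:
H₀: μ = 56
H₁: μ ≠ 56
df = n - 1 = 26
t = (x̄ - μ₀) / (s/√n) = (60.86 - 56) / (7.92/√27) = 3.189
p-value = 0.0037

Since p-value < α = 0.1, we reject H₀.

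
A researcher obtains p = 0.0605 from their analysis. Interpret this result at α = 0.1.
Since p = 0.0605 < α = 0.1, reject H₀.
There is sufficient evidence to reject the null hypothesis; the result is statistically significant at the 0.1 level.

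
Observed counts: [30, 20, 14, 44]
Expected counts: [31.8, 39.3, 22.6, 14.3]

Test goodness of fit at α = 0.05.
Chi-square goodness of fit test:
H₀: observed counts match expected distribution
H₁: observed counts differ from expected distribution
df = k - 1 = 3
χ² = Σ(O - E)²/E
   = (30 - 31.8)²/31.8 + (20 - 39.3)²/39.3 + (14 - 22.6)²/22.6 + (44 - 14.3)²/14.3
   = 0.102 + 9.478 + 3.273 + 61.685
   = 74.54
p-value < 0.0001

Since p-value < α = 0.05, we reject H₀.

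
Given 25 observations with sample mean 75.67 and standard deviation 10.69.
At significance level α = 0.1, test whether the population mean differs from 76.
One-sample t-test:
H₀: μ = 76
H₁: μ ≠ 76
df = n - 1 = 24
t = (x̄ - μ₀) / (s/√n) = (75.67 - 76) / (10.69/√25) = -0.154
p-value = 0.8786

Since p-value > α = 0.1, we fail to reject H₀.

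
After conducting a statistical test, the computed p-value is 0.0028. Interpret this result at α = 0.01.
Since p = 0.0028 < α = 0.01, reject H₀.
There is sufficient evidence to reject the null hypothesis; the result is statistically significant at the 0.01 level.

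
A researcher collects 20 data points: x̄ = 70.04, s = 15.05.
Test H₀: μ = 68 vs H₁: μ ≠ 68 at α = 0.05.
One-sample t-test:
H₀: μ = 68
H₁: μ ≠ 68
df = n - 1 = 19
t = (x̄ - μ₀) / (s/√n) = (70.04 - 68) / (15.05/√20) = 0.606
p-value = 0.5516

Since p-value > α = 0.05, we fail to reject H₀.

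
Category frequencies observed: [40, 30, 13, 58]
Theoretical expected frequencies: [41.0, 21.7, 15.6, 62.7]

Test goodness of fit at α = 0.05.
Chi-square goodness of fit test:
H₀: observed counts match expected distribution
H₁: observed counts differ from expected distribution
df = k - 1 = 3
χ² = Σ(O - E)²/E
   = (40 - 41.0)²/41.0 + (30 - 21.7)²/21.7 + (13 - 15.6)²/15.6 + (58 - 62.7)²/62.7
   = 0.024 + 3.175 + 0.433 + 0.352
   = 3.98
p-value = 0.2631

Since p-value > α = 0.05, we fail to reject H₀.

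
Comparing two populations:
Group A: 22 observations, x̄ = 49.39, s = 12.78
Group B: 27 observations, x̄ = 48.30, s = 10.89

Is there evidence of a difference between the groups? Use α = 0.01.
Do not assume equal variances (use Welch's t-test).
Welch's two-sample t-test:
H₀: μ₁ = μ₂
H₁: μ₁ ≠ μ₂
s₁²/n₁ = 12.78²/22 = 7.4240,  s₂²/n₂ = 10.89²/27 = 4.3923
SE = √(s₁²/n₁ + s₂²/n₂) = √(7.4240 + 4.3923) = 3.4375
df (Welch-Satterthwaite) = (s₁²/n₁ + s₂²/n₂)² / [(s₁²/n₁)²/(n₁-1) + (s₂²/n₂)²/(n₂-1)] ≈ 41.47
t = (x̄₁ - x̄₂) / SE = (49.39 - 48.30) / 3.4375 = 1.09 / 3.4375 = 0.317
p-value = 0.7528

Since p-value > α = 0.01, we fail to reject H₀.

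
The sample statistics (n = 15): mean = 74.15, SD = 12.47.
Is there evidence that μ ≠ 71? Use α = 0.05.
One-sample t-test:
H₀: μ = 71
H₁: μ ≠ 71
df = n - 1 = 14
t = (x̄ - μ₀) / (s/√n) = (74.15 - 71) / (12.47/√15) = 0.978
p-value = 0.3445

Since p-value > α = 0.05, we fail to reject H₀.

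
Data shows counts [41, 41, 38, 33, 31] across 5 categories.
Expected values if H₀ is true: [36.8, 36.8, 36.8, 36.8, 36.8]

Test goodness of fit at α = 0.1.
Chi-square goodness of fit test:
H₀: observed counts match expected distribution
H₁: observed counts differ from expected distribution
df = k - 1 = 4
χ² = Σ(O - E)²/E
   = (41 - 36.8)²/36.8 + (41 - 36.8)²/36.8 + (38 - 36.8)²/36.8 + (33 - 36.8)²/36.8 + (31 - 36.8)²/36.8
   = 0.479 + 0.479 + 0.039 + 0.392 + 0.914
   = 2.30
p-value = 0.6800

Since p-value > α = 0.1, we fail to reject H₀.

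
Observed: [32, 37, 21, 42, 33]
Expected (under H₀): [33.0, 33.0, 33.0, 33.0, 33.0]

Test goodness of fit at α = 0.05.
Chi-square goodness of fit test:
H₀: observed counts match expected distribution
H₁: observed counts differ from expected distribution
df = k - 1 = 4
χ² = Σ(O - E)²/E
   = (32 - 33.0)²/33.0 + (37 - 33.0)²/33.0 + (21 - 33.0)²/33.0 + (42 - 33.0)²/33.0 + (33 - 33.0)²/33.0
   = 0.030 + 0.485 + 4.364 + 2.455 + 0.000
   = 7.33
p-value = 0.1193

Since p-value > α = 0.05, we fail to reject H₀.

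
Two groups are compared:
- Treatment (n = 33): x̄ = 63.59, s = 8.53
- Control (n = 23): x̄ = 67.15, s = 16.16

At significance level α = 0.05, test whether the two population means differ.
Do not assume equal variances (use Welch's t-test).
Welch's two-sample t-test:
H₀: μ₁ = μ₂
H₁: μ₁ ≠ μ₂
s₁²/n₁ = 8.53²/33 = 2.2049,  s₂²/n₂ = 16.16²/23 = 11.3542
SE = √(s₁²/n₁ + s₂²/n₂) = √(2.2049 + 11.3542) = 3.6823
df (Welch-Satterthwaite) = (s₁²/n₁ + s₂²/n₂)² / [(s₁²/n₁)²/(n₁-1) + (s₂²/n₂)²/(n₂-1)] ≈ 30.58
t = (x̄₁ - x̄₂) / SE = (63.59 - 67.15) / 3.6823 = -3.56 / 3.6823 = -0.967
p-value = 0.3412

Since p-value > α = 0.05, we fail to reject H₀.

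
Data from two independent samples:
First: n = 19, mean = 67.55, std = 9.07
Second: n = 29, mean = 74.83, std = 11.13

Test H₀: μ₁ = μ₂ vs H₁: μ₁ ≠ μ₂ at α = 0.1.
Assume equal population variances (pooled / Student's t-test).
Student's two-sample t-test (equal variances):
H₀: μ₁ = μ₂
H₁: μ₁ ≠ μ₂
df = n₁ + n₂ - 2 = 46
Pooled variance s_p² = [(n₁-1)s₁² + (n₂-1)s₂²] / (n₁ + n₂ - 2) = [(18)(9.07²) + (28)(11.13²)] / 46 = 107.5939
SE = √(s_p²(1/n₁ + 1/n₂)) = √(107.5939 × (1/19 + 1/29)) = 3.0615
t = (x̄₁ - x̄₂) / SE = (67.55 - 74.83) / 3.0615 = -7.28 / 3.0615 = -2.378
p-value = 0.0216

Since p-value < α = 0.1, we reject H₀.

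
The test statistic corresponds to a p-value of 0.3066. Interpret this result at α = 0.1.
Since p = 0.3066 > α = 0.1, fail to reject H₀.
There is insufficient evidence to reject the null hypothesis; the result is not statistically significant at the 0.1 level.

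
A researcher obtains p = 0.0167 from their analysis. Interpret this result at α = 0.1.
Since p = 0.0167 < α = 0.1, reject H₀.
There is sufficient evidence to reject the null hypothesis; the result is statistically significant at the 0.1 level.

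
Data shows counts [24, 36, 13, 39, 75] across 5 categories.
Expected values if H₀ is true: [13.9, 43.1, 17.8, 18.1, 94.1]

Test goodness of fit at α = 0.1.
Chi-square goodness of fit test:
H₀: observed counts match expected distribution
H₁: observed counts differ from expected distribution
df = k - 1 = 4
χ² = Σ(O - E)²/E
   = (24 - 13.9)²/13.9 + (36 - 43.1)²/43.1 + (13 - 17.8)²/17.8 + (39 - 18.1)²/18.1 + (75 - 94.1)²/94.1
   = 7.339 + 1.170 + 1.294 + 24.133 + 3.877
   = 37.81
p-value < 0.0001

Since p-value < α = 0.1, we reject H₀.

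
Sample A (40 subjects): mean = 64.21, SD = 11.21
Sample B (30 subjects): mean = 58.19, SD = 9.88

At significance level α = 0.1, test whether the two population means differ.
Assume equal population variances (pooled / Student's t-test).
Student's two-sample t-test (equal variances):
H₀: μ₁ = μ₂
H₁: μ₁ ≠ μ₂
df = n₁ + n₂ - 2 = 68
Pooled variance s_p² = [(n₁-1)s₁² + (n₂-1)s₂²] / (n₁ + n₂ - 2) = [(39)(11.21²) + (29)(9.88²)] / 68 = 113.7017
SE = √(s_p²(1/n₁ + 1/n₂)) = √(113.7017 × (1/40 + 1/30)) = 2.5754
t = (x̄₁ - x̄₂) / SE = (64.21 - 58.19) / 2.5754 = 6.02 / 2.5754 = 2.338
p-value = 0.0224

Since p-value < α = 0.1, we reject H₀.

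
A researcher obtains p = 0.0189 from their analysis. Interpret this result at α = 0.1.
Since p = 0.0189 < α = 0.1, reject H₀.
There is sufficient evidence to reject the null hypothesis; the result is statistically significant at the 0.1 level.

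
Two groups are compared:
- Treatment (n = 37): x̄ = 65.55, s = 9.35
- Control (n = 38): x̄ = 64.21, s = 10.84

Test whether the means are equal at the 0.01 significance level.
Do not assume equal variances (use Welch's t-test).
Welch's two-sample t-test:
H₀: μ₁ = μ₂
H₁: μ₁ ≠ μ₂
s₁²/n₁ = 9.35²/37 = 2.3628,  s₂²/n₂ = 10.84²/38 = 3.0923
SE = √(s₁²/n₁ + s₂²/n₂) = √(2.3628 + 3.0923) = 2.3356
df (Welch-Satterthwaite) = (s₁²/n₁ + s₂²/n₂)² / [(s₁²/n₁)²/(n₁-1) + (s₂²/n₂)²/(n₂-1)] ≈ 71.96
t = (x̄₁ - x̄₂) / SE = (65.55 - 64.21) / 2.3356 = 1.34 / 2.3356 = 0.574
p-value = 0.5679

Since p-value > α = 0.01, we fail to reject H₀.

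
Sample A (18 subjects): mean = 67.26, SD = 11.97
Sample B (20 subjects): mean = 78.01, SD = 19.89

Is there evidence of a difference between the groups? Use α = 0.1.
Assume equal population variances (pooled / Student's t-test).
Student's two-sample t-test (equal variances):
H₀: μ₁ = μ₂
H₁: μ₁ ≠ μ₂
df = n₁ + n₂ - 2 = 36
Pooled variance s_p² = [(n₁-1)s₁² + (n₂-1)s₂²] / (n₁ + n₂ - 2) = [(17)(11.97²) + (19)(19.89²)] / 36 = 276.4557
SE = √(s_p²(1/n₁ + 1/n₂)) = √(276.4557 × (1/18 + 1/20)) = 5.4020
t = (x̄₁ - x̄₂) / SE = (67.26 - 78.01) / 5.4020 = -10.75 / 5.4020 = -1.990
p-value = 0.0542

Since p-value < α = 0.1, we reject H₀.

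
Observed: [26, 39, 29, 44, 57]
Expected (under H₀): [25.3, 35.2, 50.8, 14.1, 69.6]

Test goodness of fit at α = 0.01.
Chi-square goodness of fit test:
H₀: observed counts match expected distribution
H₁: observed counts differ from expected distribution
df = k - 1 = 4
χ² = Σ(O - E)²/E
   = (26 - 25.3)²/25.3 + (39 - 35.2)²/35.2 + (29 - 50.8)²/50.8 + (44 - 14.1)²/14.1 + (57 - 69.6)²/69.6
   = 0.019 + 0.410 + 9.355 + 63.405 + 2.281
   = 75.47
p-value < 0.0001

Since p-value < α = 0.01, we reject H₀.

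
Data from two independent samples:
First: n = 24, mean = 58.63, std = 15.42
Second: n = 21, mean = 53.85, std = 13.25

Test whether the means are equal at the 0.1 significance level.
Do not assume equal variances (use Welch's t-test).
Welch's two-sample t-test:
H₀: μ₁ = μ₂
H₁: μ₁ ≠ μ₂
s₁²/n₁ = 15.42²/24 = 9.9073,  s₂²/n₂ = 13.25²/21 = 8.3601
SE = √(s₁²/n₁ + s₂²/n₂) = √(9.9073 + 8.3601) = 4.2740
df (Welch-Satterthwaite) = (s₁²/n₁ + s₂²/n₂)² / [(s₁²/n₁)²/(n₁-1) + (s₂²/n₂)²/(n₂-1)] ≈ 42.99
t = (x̄₁ - x̄₂) / SE = (58.63 - 53.85) / 4.2740 = 4.78 / 4.2740 = 1.118
p-value = 0.2696

Since p-value > α = 0.1, we fail to reject H₀.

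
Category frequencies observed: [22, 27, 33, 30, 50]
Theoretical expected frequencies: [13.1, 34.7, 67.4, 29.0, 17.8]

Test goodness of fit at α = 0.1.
Chi-square goodness of fit test:
H₀: observed counts match expected distribution
H₁: observed counts differ from expected distribution
df = k - 1 = 4
χ² = Σ(O - E)²/E
   = (22 - 13.1)²/13.1 + (27 - 34.7)²/34.7 + (33 - 67.4)²/67.4 + (30 - 29.0)²/29.0 + (50 - 17.8)²/17.8
   = 6.047 + 1.709 + 17.557 + 0.034 + 58.249
   = 83.60
p-value < 0.0001

Since p-value < α = 0.1, we reject H₀.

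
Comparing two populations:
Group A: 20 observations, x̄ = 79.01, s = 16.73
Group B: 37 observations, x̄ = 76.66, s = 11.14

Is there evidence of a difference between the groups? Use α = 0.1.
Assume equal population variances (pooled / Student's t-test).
Student's two-sample t-test (equal variances):
H₀: μ₁ = μ₂
H₁: μ₁ ≠ μ₂
df = n₁ + n₂ - 2 = 55
Pooled variance s_p² = [(n₁-1)s₁² + (n₂-1)s₂²] / (n₁ + n₂ - 2) = [(19)(16.73²) + (36)(11.14²)] / 55 = 177.9191
SE = √(s_p²(1/n₁ + 1/n₂)) = √(177.9191 × (1/20 + 1/37)) = 3.7020
t = (x̄₁ - x̄₂) / SE = (79.01 - 76.66) / 3.7020 = 2.35 / 3.7020 = 0.635
p-value = 0.5282

Since p-value > α = 0.1, we fail to reject H₀.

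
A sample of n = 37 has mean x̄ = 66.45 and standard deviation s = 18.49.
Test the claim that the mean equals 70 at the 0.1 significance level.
One-sample t-test:
H₀: μ = 70
H₁: μ ≠ 70
df = n - 1 = 36
t = (x̄ - μ₀) / (s/√n) = (66.45 - 70) / (18.49/√37) = -1.168
p-value = 0.2505

Since p-value > α = 0.1, we fail to reject H₀.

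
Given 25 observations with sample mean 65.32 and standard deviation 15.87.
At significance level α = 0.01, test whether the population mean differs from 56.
One-sample t-test:
H₀: μ = 56
H₁: μ ≠ 56
df = n - 1 = 24
t = (x̄ - μ₀) / (s/√n) = (65.32 - 56) / (15.87/√25) = 2.936
p-value = 0.0072

Since p-value < α = 0.01, we reject H₀.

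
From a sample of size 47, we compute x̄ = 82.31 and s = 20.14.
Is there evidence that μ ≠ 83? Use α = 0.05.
One-sample t-test:
H₀: μ = 83
H₁: μ ≠ 83
df = n - 1 = 46
t = (x̄ - μ₀) / (s/√n) = (82.31 - 83) / (20.14/√47) = -0.235
p-value = 0.8153

Since p-value > α = 0.05, we fail to reject H₀.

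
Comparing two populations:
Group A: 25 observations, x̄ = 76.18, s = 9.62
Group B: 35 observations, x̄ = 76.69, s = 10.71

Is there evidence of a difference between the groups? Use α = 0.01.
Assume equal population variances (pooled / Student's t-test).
Student's two-sample t-test (equal variances):
H₀: μ₁ = μ₂
H₁: μ₁ ≠ μ₂
df = n₁ + n₂ - 2 = 58
Pooled variance s_p² = [(n₁-1)s₁² + (n₂-1)s₂²] / (n₁ + n₂ - 2) = [(24)(9.62²) + (34)(10.71²)] / 58 = 105.5346
SE = √(s_p²(1/n₁ + 1/n₂)) = √(105.5346 × (1/25 + 1/35)) = 2.6901
t = (x̄₁ - x̄₂) / SE = (76.18 - 76.69) / 2.6901 = -0.51 / 2.6901 = -0.190
p-value = 0.8503

Since p-value > α = 0.01, we fail to reject H₀.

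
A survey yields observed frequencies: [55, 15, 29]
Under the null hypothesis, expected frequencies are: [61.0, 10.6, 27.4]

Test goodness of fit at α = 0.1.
Chi-square goodness of fit test:
H₀: observed counts match expected distribution
H₁: observed counts differ from expected distribution
df = k - 1 = 2
χ² = Σ(O - E)²/E
   = (55 - 61.0)²/61.0 + (15 - 10.6)²/10.6 + (29 - 27.4)²/27.4
   = 0.590 + 1.826 + 0.093
   = 2.51
p-value = 0.2851

Since p-value > α = 0.1, we fail to reject H₀.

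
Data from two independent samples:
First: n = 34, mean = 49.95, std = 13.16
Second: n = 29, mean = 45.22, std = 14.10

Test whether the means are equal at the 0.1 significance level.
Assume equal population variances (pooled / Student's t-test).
Student's two-sample t-test (equal variances):
H₀: μ₁ = μ₂
H₁: μ₁ ≠ μ₂
df = n₁ + n₂ - 2 = 61
Pooled variance s_p² = [(n₁-1)s₁² + (n₂-1)s₂²] / (n₁ + n₂ - 2) = [(33)(13.16²) + (28)(14.10²)] / 61 = 184.9476
SE = √(s_p²(1/n₁ + 1/n₂)) = √(184.9476 × (1/34 + 1/29)) = 3.4376
t = (x̄₁ - x̄₂) / SE = (49.95 - 45.22) / 3.4376 = 4.73 / 3.4376 = 1.376
p-value = 0.1739

Since p-value > α = 0.1, we fail to reject H₀.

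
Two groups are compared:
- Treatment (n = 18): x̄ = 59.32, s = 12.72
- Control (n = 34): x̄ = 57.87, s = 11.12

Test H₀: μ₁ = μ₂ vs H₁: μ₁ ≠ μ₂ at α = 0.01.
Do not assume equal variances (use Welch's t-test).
Welch's two-sample t-test:
H₀: μ₁ = μ₂
H₁: μ₁ ≠ μ₂
s₁²/n₁ = 12.72²/18 = 8.9888,  s₂²/n₂ = 11.12²/34 = 3.6369
SE = √(s₁²/n₁ + s₂²/n₂) = √(8.9888 + 3.6369) = 3.5533
df (Welch-Satterthwaite) = (s₁²/n₁ + s₂²/n₂)² / [(s₁²/n₁)²/(n₁-1) + (s₂²/n₂)²/(n₂-1)] ≈ 30.93
t = (x̄₁ - x̄₂) / SE = (59.32 - 57.87) / 3.5533 = 1.45 / 3.5533 = 0.408
p-value = 0.6860

Since p-value > α = 0.01, we fail to reject H₀.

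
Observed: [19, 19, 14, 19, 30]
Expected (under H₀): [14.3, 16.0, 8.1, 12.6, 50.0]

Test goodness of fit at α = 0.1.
Chi-square goodness of fit test:
H₀: observed counts match expected distribution
H₁: observed counts differ from expected distribution
df = k - 1 = 4
χ² = Σ(O - E)²/E
   = (19 - 14.3)²/14.3 + (19 - 16.0)²/16.0 + (14 - 8.1)²/8.1 + (19 - 12.6)²/12.6 + (30 - 50.0)²/50.0
   = 1.545 + 0.562 + 4.298 + 3.251 + 8.000
   = 17.66
p-value = 0.0014

Since p-value < α = 0.1, we reject H₀.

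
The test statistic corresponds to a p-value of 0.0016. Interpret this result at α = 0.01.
Since p = 0.0016 < α = 0.01, reject H₀.
There is sufficient evidence to reject the null hypothesis; the result is statistically significant at the 0.01 level.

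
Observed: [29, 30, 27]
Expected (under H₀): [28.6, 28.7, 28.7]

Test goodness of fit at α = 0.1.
Chi-square goodness of fit test:
H₀: observed counts match expected distribution
H₁: observed counts differ from expected distribution
df = k - 1 = 2
χ² = Σ(O - E)²/E
   = (29 - 28.6)²/28.6 + (30 - 28.7)²/28.7 + (27 - 28.7)²/28.7
   = 0.006 + 0.059 + 0.101
   = 0.17
p-value = 0.9207

Since p-value > α = 0.1, we fail to reject H₀.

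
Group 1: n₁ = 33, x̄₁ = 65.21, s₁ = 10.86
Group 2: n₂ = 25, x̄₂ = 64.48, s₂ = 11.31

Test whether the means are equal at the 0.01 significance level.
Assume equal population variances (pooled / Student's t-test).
Student's two-sample t-test (equal variances):
H₀: μ₁ = μ₂
H₁: μ₁ ≠ μ₂
df = n₁ + n₂ - 2 = 56
Pooled variance s_p² = [(n₁-1)s₁² + (n₂-1)s₂²] / (n₁ + n₂ - 2) = [(32)(10.86²) + (24)(11.31²)] / 56 = 122.2152
SE = √(s_p²(1/n₁ + 1/n₂)) = √(122.2152 × (1/33 + 1/25)) = 2.9312
t = (x̄₁ - x̄₂) / SE = (65.21 - 64.48) / 2.9312 = 0.73 / 2.9312 = 0.249
p-value = 0.8042

Since p-value > α = 0.01, we fail to reject H₀.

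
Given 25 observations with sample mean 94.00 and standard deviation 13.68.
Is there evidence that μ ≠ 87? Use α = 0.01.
One-sample t-test:
H₀: μ = 87
H₁: μ ≠ 87
df = n - 1 = 24
t = (x̄ - μ₀) / (s/√n) = (94.00 - 87) / (13.68/√25) = 2.558
p-value = 0.0172

Since p-value > α = 0.01, we fail to reject H₀.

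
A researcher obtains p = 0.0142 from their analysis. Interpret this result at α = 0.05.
Since p = 0.0142 < α = 0.05, reject H₀.
There is sufficient evidence to reject the null hypothesis; the result is statistically significant at the 0.05 level.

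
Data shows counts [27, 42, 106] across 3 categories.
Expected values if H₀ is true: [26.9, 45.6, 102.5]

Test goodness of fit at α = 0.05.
Chi-square goodness of fit test:
H₀: observed counts match expected distribution
H₁: observed counts differ from expected distribution
df = k - 1 = 2
χ² = Σ(O - E)²/E
   = (27 - 26.9)²/26.9 + (42 - 45.6)²/45.6 + (106 - 102.5)²/102.5
   = 0.000 + 0.284 + 0.120
   = 0.40
p-value = 0.8171

Since p-value > α = 0.05, we fail to reject H₀.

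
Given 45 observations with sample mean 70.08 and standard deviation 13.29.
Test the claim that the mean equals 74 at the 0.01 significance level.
One-sample t-test:
H₀: μ = 74
H₁: μ ≠ 74
df = n - 1 = 44
t = (x̄ - μ₀) / (s/√n) = (70.08 - 74) / (13.29/√45) = -1.979
p-value = 0.0541

Since p-value > α = 0.01, we fail to reject H₀.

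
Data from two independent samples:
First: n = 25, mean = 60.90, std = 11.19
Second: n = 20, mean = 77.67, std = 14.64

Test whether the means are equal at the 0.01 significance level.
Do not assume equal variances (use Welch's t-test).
Welch's two-sample t-test:
H₀: μ₁ = μ₂
H₁: μ₁ ≠ μ₂
s₁²/n₁ = 11.19²/25 = 5.0086,  s₂²/n₂ = 14.64²/20 = 10.7165
SE = √(s₁²/n₁ + s₂²/n₂) = √(5.0086 + 10.7165) = 3.9655
df (Welch-Satterthwaite) = (s₁²/n₁ + s₂²/n₂)² / [(s₁²/n₁)²/(n₁-1) + (s₂²/n₂)²/(n₂-1)] ≈ 34.88
t = (x̄₁ - x̄₂) / SE = (60.90 - 77.67) / 3.9655 = -16.77 / 3.9655 = -4.229
p-value = 0.0002

Since p-value < α = 0.01, we reject H₀.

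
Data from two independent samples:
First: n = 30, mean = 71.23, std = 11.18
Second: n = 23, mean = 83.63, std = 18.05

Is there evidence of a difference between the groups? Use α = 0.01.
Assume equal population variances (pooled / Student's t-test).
Student's two-sample t-test (equal variances):
H₀: μ₁ = μ₂
H₁: μ₁ ≠ μ₂
df = n₁ + n₂ - 2 = 51
Pooled variance s_p² = [(n₁-1)s₁² + (n₂-1)s₂²] / (n₁ + n₂ - 2) = [(29)(11.18²) + (22)(18.05²)] / 51 = 211.6164
SE = √(s_p²(1/n₁ + 1/n₂)) = √(211.6164 × (1/30 + 1/23)) = 4.0317
t = (x̄₁ - x̄₂) / SE = (71.23 - 83.63) / 4.0317 = -12.40 / 4.0317 = -3.076
p-value = 0.0034

Since p-value < α = 0.01, we reject H₀.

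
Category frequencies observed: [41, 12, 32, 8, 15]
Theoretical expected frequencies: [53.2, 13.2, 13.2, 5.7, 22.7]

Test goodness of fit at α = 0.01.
Chi-square goodness of fit test:
H₀: observed counts match expected distribution
H₁: observed counts differ from expected distribution
df = k - 1 = 4
χ² = Σ(O - E)²/E
   = (41 - 53.2)²/53.2 + (12 - 13.2)²/13.2 + (32 - 13.2)²/13.2 + (8 - 5.7)²/5.7 + (15 - 22.7)²/22.7
   = 2.798 + 0.109 + 26.776 + 0.928 + 2.612
   = 33.22
p-value < 0.0001

Since p-value < α = 0.01, we reject H₀.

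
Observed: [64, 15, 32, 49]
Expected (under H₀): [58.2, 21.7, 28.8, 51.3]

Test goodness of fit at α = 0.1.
Chi-square goodness of fit test:
H₀: observed counts match expected distribution
H₁: observed counts differ from expected distribution
df = k - 1 = 3
χ² = Σ(O - E)²/E
   = (64 - 58.2)²/58.2 + (15 - 21.7)²/21.7 + (32 - 28.8)²/28.8 + (49 - 51.3)²/51.3
   = 0.578 + 2.069 + 0.356 + 0.103
   = 3.11
p-value = 0.3757

Since p-value > α = 0.1, we fail to reject H₀.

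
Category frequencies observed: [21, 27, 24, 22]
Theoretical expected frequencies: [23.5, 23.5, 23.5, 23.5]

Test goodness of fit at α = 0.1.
Chi-square goodness of fit test:
H₀: observed counts match expected distribution
H₁: observed counts differ from expected distribution
df = k - 1 = 3
χ² = Σ(O - E)²/E
   = (21 - 23.5)²/23.5 + (27 - 23.5)²/23.5 + (24 - 23.5)²/23.5 + (22 - 23.5)²/23.5
   = 0.266 + 0.521 + 0.011 + 0.096
   = 0.89
p-value = 0.8270

Since p-value > α = 0.1, we fail to reject H₀.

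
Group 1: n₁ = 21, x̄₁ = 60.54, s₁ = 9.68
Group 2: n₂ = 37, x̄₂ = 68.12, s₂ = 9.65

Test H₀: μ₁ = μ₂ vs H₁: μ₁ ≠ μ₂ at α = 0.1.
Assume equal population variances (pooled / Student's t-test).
Student's two-sample t-test (equal variances):
H₀: μ₁ = μ₂
H₁: μ₁ ≠ μ₂
df = n₁ + n₂ - 2 = 56
Pooled variance s_p² = [(n₁-1)s₁² + (n₂-1)s₂²] / (n₁ + n₂ - 2) = [(20)(9.68²) + (36)(9.65²)] / 56 = 93.3296
SE = √(s_p²(1/n₁ + 1/n₂)) = √(93.3296 × (1/21 + 1/37)) = 2.6394
t = (x̄₁ - x̄₂) / SE = (60.54 - 68.12) / 2.6394 = -7.58 / 2.6394 = -2.872
p-value = 0.0058

Since p-value < α = 0.1, we reject H₀.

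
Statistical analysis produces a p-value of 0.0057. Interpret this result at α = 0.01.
Since p = 0.0057 < α = 0.01, reject H₀.
There is sufficient evidence to reject the null hypothesis; the result is statistically significant at the 0.01 level.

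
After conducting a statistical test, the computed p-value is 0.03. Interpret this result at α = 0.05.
Since p = 0.03 < α = 0.05, reject H₀.
There is sufficient evidence to reject the null hypothesis; the result is statistically significant at the 0.05 level.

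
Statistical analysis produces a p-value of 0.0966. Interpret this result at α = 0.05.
Since p = 0.0966 > α = 0.05, fail to reject H₀.
There is insufficient evidence to reject the null hypothesis; the result is not statistically significant at the 0.05 level.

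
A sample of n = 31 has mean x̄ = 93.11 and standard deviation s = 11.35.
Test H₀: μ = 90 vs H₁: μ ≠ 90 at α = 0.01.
One-sample t-test:
H₀: μ = 90
H₁: μ ≠ 90
df = n - 1 = 30
t = (x̄ - μ₀) / (s/√n) = (93.11 - 90) / (11.35/√31) = 1.526
p-value = 0.1376

Since p-value > α = 0.01, we fail to reject H₀.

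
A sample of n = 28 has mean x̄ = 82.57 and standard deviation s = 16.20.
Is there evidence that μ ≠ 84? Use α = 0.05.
One-sample t-test:
H₀: μ = 84
H₁: μ ≠ 84
df = n - 1 = 27
t = (x̄ - μ₀) / (s/√n) = (82.57 - 84) / (16.20/√28) = -0.467
p-value = 0.6442

Since p-value > α = 0.05, we fail to reject H₀.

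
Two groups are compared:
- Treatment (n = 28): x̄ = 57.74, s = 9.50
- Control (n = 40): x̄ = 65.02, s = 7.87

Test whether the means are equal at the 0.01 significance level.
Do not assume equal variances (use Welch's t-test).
Welch's two-sample t-test:
H₀: μ₁ = μ₂
H₁: μ₁ ≠ μ₂
s₁²/n₁ = 9.50²/28 = 3.2232,  s₂²/n₂ = 7.87²/40 = 1.5484
SE = √(s₁²/n₁ + s₂²/n₂) = √(3.2232 + 1.5484) = 2.1844
df (Welch-Satterthwaite) = (s₁²/n₁ + s₂²/n₂)² / [(s₁²/n₁)²/(n₁-1) + (s₂²/n₂)²/(n₂-1)] ≈ 51.02
t = (x̄₁ - x̄₂) / SE = (57.74 - 65.02) / 2.1844 = -7.28 / 2.1844 = -3.333
p-value = 0.0016

Since p-value < α = 0.01, we reject H₀.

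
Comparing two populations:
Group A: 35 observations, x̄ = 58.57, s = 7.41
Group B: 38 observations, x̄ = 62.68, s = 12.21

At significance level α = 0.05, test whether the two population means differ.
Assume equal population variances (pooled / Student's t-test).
Student's two-sample t-test (equal variances):
H₀: μ₁ = μ₂
H₁: μ₁ ≠ μ₂
df = n₁ + n₂ - 2 = 71
Pooled variance s_p² = [(n₁-1)s₁² + (n₂-1)s₂²] / (n₁ + n₂ - 2) = [(34)(7.41²) + (37)(12.21²)] / 71 = 103.9857
SE = √(s_p²(1/n₁ + 1/n₂)) = √(103.9857 × (1/35 + 1/38)) = 2.3890
t = (x̄₁ - x̄₂) / SE = (58.57 - 62.68) / 2.3890 = -4.11 / 2.3890 = -1.720
p-value = 0.0897

Since p-value > α = 0.05, we fail to reject H₀.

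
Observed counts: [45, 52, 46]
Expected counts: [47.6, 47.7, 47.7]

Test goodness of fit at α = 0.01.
Chi-square goodness of fit test:
H₀: observed counts match expected distribution
H₁: observed counts differ from expected distribution
df = k - 1 = 2
χ² = Σ(O - E)²/E
   = (45 - 47.6)²/47.6 + (52 - 47.7)²/47.7 + (46 - 47.7)²/47.7
   = 0.142 + 0.388 + 0.061
   = 0.59
p-value = 0.7444

Since p-value > α = 0.01, we fail to reject H₀.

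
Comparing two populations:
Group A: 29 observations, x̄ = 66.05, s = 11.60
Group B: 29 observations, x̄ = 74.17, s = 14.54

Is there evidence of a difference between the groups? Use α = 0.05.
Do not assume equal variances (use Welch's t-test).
Welch's two-sample t-test:
H₀: μ₁ = μ₂
H₁: μ₁ ≠ μ₂
s₁²/n₁ = 11.60²/29 = 4.6400,  s₂²/n₂ = 14.54²/29 = 7.2901
SE = √(s₁²/n₁ + s₂²/n₂) = √(4.6400 + 7.2901) = 3.4540
df (Welch-Satterthwaite) = (s₁²/n₁ + s₂²/n₂)² / [(s₁²/n₁)²/(n₁-1) + (s₂²/n₂)²/(n₂-1)] ≈ 53.37
t = (x̄₁ - x̄₂) / SE = (66.05 - 74.17) / 3.4540 = -8.12 / 3.4540 = -2.351
p-value = 0.0225

Since p-value < α = 0.05, we reject H₀.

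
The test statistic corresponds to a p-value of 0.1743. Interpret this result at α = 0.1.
Since p = 0.1743 > α = 0.1, fail to reject H₀.
There is insufficient evidence to reject the null hypothesis; the result is not statistically significant at the 0.1 level.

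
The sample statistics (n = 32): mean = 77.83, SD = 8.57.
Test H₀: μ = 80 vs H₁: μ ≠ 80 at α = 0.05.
One-sample t-test:
H₀: μ = 80
H₁: μ ≠ 80
df = n - 1 = 31
t = (x̄ - μ₀) / (s/√n) = (77.83 - 80) / (8.57/√32) = -1.432
p-value = 0.1620

Since p-value > α = 0.05, we fail to reject H₀.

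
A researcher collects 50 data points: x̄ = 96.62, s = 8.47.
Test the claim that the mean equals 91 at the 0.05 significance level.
One-sample t-test:
H₀: μ = 91
H₁: μ ≠ 91
df = n - 1 = 49
t = (x̄ - μ₀) / (s/√n) = (96.62 - 91) / (8.47/√50) = 4.692
p-value < 0.0001

Since p-value < α = 0.05, we reject H₀.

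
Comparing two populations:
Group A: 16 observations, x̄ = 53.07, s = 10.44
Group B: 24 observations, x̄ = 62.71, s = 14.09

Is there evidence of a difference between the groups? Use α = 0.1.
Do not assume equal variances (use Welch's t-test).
Welch's two-sample t-test:
H₀: μ₁ = μ₂
H₁: μ₁ ≠ μ₂
s₁²/n₁ = 10.44²/16 = 6.8121,  s₂²/n₂ = 14.09²/24 = 8.2720
SE = √(s₁²/n₁ + s₂²/n₂) = √(6.8121 + 8.2720) = 3.8838
df (Welch-Satterthwaite) = (s₁²/n₁ + s₂²/n₂)² / [(s₁²/n₁)²/(n₁-1) + (s₂²/n₂)²/(n₂-1)] ≈ 37.49
t = (x̄₁ - x̄₂) / SE = (53.07 - 62.71) / 3.8838 = -9.64 / 3.8838 = -2.482
p-value = 0.0177

Since p-value < α = 0.1, we reject H₀.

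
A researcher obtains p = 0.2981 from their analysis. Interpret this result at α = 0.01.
Since p = 0.2981 > α = 0.01, fail to reject H₀.
There is insufficient evidence to reject the null hypothesis; the result is not statistically significant at the 0.01 level.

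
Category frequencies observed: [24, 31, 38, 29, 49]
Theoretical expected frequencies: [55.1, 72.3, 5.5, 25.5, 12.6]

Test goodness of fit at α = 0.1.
Chi-square goodness of fit test:
H₀: observed counts match expected distribution
H₁: observed counts differ from expected distribution
df = k - 1 = 4
χ² = Σ(O - E)²/E
   = (24 - 55.1)²/55.1 + (31 - 72.3)²/72.3 + (38 - 5.5)²/5.5 + (29 - 25.5)²/25.5 + (49 - 12.6)²/12.6
   = 17.554 + 23.592 + 192.045 + 0.480 + 105.156
   = 338.83
p-value < 0.0001

Since p-value < α = 0.1, we reject H₀.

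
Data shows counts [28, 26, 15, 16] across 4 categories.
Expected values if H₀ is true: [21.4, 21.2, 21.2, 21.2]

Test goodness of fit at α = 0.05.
Chi-square goodness of fit test:
H₀: observed counts match expected distribution
H₁: observed counts differ from expected distribution
df = k - 1 = 3
χ² = Σ(O - E)²/E
   = (28 - 21.4)²/21.4 + (26 - 21.2)²/21.2 + (15 - 21.2)²/21.2 + (16 - 21.2)²/21.2
   = 2.036 + 1.087 + 1.813 + 1.275
   = 6.21
p-value = 0.1018

Since p-value > α = 0.05, we fail to reject H₀.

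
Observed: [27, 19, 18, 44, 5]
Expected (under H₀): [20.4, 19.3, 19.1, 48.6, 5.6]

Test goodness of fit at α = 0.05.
Chi-square goodness of fit test:
H₀: observed counts match expected distribution
H₁: observed counts differ from expected distribution
df = k - 1 = 4
χ² = Σ(O - E)²/E
   = (27 - 20.4)²/20.4 + (19 - 19.3)²/19.3 + (18 - 19.1)²/19.1 + (44 - 48.6)²/48.6 + (5 - 5.6)²/5.6
   = 2.135 + 0.005 + 0.063 + 0.435 + 0.064
   = 2.70
p-value = 0.6087

Since p-value > α = 0.05, we fail to reject H₀.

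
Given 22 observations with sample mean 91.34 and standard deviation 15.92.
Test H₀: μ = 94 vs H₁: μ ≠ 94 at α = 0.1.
One-sample t-test:
H₀: μ = 94
H₁: μ ≠ 94
df = n - 1 = 21
t = (x̄ - μ₀) / (s/√n) = (91.34 - 94) / (15.92/√22) = -0.784
p-value = 0.4420

Since p-value > α = 0.1, we fail to reject H₀.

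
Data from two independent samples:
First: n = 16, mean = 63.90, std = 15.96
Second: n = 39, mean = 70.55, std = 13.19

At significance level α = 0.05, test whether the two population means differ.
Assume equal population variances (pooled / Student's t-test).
Student's two-sample t-test (equal variances):
H₀: μ₁ = μ₂
H₁: μ₁ ≠ μ₂
df = n₁ + n₂ - 2 = 53
Pooled variance s_p² = [(n₁-1)s₁² + (n₂-1)s₂²] / (n₁ + n₂ - 2) = [(15)(15.96²) + (38)(13.19²)] / 53 = 196.8286
SE = √(s_p²(1/n₁ + 1/n₂)) = √(196.8286 × (1/16 + 1/39)) = 4.1652
t = (x̄₁ - x̄₂) / SE = (63.90 - 70.55) / 4.1652 = -6.65 / 4.1652 = -1.597
p-value = 0.1163

Since p-value > α = 0.05, we fail to reject H₀.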